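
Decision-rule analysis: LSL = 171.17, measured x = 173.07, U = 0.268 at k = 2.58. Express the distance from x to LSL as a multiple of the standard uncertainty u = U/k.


u = U / k = 0.268 / 2.58 = 0.10387597
margin = |LSL - x| = |171.17 - 173.07| = 1.9
z = margin / u = 1.9 / 0.10387597
z = 18.2910

18.2910


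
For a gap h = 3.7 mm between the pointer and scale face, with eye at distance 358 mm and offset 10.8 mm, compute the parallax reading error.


error = h * offset / d
= 3.7 * 10.8 / 358
= 0.1116

0.1116


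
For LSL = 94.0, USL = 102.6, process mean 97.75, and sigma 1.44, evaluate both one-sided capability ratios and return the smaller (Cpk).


Cpu = (USL - mean) / (3*sigma) = (102.6 - 97.75) / (3*1.44) = 1.1227
Cpl = (mean - LSL) / (3*sigma) = (97.75 - 94.0) / (3*1.44) = 0.8681
Cpk = min(Cpu, Cpl) = 0.8681

0.8681


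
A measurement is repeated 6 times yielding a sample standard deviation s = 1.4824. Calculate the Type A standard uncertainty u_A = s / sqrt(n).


u_A = s / sqrt(n)
u_A = 1.4824 / sqrt(6)
u_A = 1.4824 / 2.4494897
u_A = 0.6052

0.6052


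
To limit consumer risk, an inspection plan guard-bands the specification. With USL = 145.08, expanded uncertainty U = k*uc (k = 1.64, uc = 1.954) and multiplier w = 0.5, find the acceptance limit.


U = k * uc = 1.64 * 1.954 = 3.20456
guard band g = w * U = 0.5 * 3.20456 = 1.60228
AL = USL - g = 145.08 - 1.60228
AL = 143.4777

143.4777


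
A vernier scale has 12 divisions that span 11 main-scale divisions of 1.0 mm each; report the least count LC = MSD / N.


LC = MSD / n_div
= 1.0 / 12
= 0.0833

0.0833


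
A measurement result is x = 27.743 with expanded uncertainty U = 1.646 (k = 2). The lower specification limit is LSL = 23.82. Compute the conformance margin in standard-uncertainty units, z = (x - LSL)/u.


u = U / k = 1.646 / 2 = 0.823
margin = |LSL - x| = |23.82 - 27.743| = 3.923
z = margin / u = 3.923 / 0.823
z = 4.7667

4.7667


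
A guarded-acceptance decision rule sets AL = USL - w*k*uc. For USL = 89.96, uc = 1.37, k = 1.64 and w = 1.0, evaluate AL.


U = k * uc = 1.64 * 1.37 = 2.2468
guard band g = w * U = 1.0 * 2.2468 = 2.2468
AL = USL - g = 89.96 - 2.2468
AL = 87.7132

87.7132


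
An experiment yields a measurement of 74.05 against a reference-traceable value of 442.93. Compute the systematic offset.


Systematic error = measured - true
= 74.05 - 442.93
= -368.8800

-368.8800


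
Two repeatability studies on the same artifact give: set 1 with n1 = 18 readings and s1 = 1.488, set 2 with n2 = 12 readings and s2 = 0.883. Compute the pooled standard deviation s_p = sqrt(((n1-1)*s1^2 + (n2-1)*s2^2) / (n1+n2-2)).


s_p = sqrt(((n1-1)*s1^2 + (n2-1)*s2^2) / (n1+n2-2))
numerator = (18-1)*1.488^2 + (12-1)*0.883^2 = 37.640448 + 8.576579 = 46.217027
denominator = 18 + 12 - 2 = 28
s_p^2 = 46.217027 / 28 = 1.6506081
s_p = sqrt(1.6506081) = 1.2848

1.2848


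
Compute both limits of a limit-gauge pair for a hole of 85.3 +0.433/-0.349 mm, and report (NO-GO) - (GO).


GO = nominal - lower_tol (smallest hole = maximum material condition)
GO = 85.3 - 0.349 = 84.951
NO-GO = nominal + upper_tol (largest hole = least material condition)
NO-GO = 85.3 + 0.433 = 85.733
spread = NO-GO - GO = 85.733 - 84.951 = 0.7820

0.7820


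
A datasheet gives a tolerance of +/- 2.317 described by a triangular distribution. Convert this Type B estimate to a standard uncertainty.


u_B = half_width / sqrt(6)
u_B = 2.317 / 2.4494897
u_B = 0.9459

0.9459


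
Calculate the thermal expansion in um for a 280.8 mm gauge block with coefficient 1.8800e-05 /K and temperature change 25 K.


dL = L * alpha * dT
= 280.8 * 1.8800e-05 * 25
= 0.1319760 mm
dL_um = 0.1319760 * 1000 = 131.9760 um

131.9760


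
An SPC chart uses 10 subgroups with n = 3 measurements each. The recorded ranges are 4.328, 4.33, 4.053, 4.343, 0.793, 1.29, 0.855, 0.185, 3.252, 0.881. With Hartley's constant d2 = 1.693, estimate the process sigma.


R_bar = (4.328 + 4.33 + 4.053 + 4.343 + 0.793 + 1.29 + 0.855 + 0.185 + 3.252 + 0.881) / 10
R_bar = 24.31 / 10 = 2.431
sigma_hat = R_bar / d2 = 2.431 / 1.693 = 1.4359

1.4359


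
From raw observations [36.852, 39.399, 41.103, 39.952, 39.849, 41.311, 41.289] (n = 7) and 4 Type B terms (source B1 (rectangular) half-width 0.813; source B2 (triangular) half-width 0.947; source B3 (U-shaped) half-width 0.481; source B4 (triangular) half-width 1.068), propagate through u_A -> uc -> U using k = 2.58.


mean = (36.852 + 39.399 + 41.103 + 39.952 + 39.849 + 41.311 + 41.289) / 7 = 39.965
s = sqrt(sum((x - mean)^2)/(n-1)) = 1.5750389
u_A = s / sqrt(n) = 1.5750389 / sqrt(7) = 0.59530875
u_B1 = 0.813 / sqrt(3) = 0.46938577
u_B2 = 0.947 / sqrt(6) = 0.38661113
u_B3 = 0.481 / sqrt(2) = 0.34011836
u_B4 = 1.068 / sqrt(6) = 0.43600917
uc = sqrt(0.59530875^2 + 0.46938577^2 + 0.38661113^2 + 0.34011836^2 + 0.43600917^2) = 1.0148735
U = k * uc = 2.58 * 1.0148735
U = 2.6184

2.6184


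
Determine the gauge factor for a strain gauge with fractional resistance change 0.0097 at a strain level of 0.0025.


GF = (dR/R) / epsilon
= 0.0097 / 0.0025
= 3.8800

3.8800


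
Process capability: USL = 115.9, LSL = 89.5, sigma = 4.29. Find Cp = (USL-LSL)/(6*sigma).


Cp = (USL - LSL) / (6 * sigma)
= (115.9 - 89.5) / (6 * 4.29)
= 26.4000 / 25.7400
= 1.0256

1.0256


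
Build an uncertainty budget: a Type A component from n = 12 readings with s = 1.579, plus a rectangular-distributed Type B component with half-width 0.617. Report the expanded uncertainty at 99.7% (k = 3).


u_A = s / sqrt(n) = 1.579 / sqrt(12) = 0.45581804
u_B = half_width / sqrt(3) = 0.617 / sqrt(3) = 0.35622512
uc = sqrt(u_A^2 + u_B^2) = sqrt(0.45581804^2 + 0.35622512^2) = 0.57850361
U = k * uc = 3 * 0.57850361
U = 1.7355

1.7355


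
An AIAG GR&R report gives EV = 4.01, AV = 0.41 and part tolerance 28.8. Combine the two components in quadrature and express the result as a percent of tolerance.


GRR = sqrt(EV^2 + AV^2) = sqrt(4.01^2 + 0.41^2) = 4.0309056
%GRR = GRR / tol * 100 = 4.0309056 / 28.8 * 100
%GRR = 13.9962

13.9962


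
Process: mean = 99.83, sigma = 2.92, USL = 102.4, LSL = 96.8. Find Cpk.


Cpu = (USL - mean) / (3*sigma) = (102.4 - 99.83) / (3*2.92) = 0.2934
Cpl = (mean - LSL) / (3*sigma) = (99.83 - 96.8) / (3*2.92) = 0.3459
Cpk = min(Cpu, Cpl) = 0.2934

0.2934


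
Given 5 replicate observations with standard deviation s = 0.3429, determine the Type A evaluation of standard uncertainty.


u_A = s / sqrt(n)
u_A = 0.3429 / sqrt(5)
u_A = 0.3429 / 2.236068
u_A = 0.1533

0.1533


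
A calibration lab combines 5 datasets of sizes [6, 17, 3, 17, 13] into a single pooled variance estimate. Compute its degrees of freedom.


nu = sum_i (n_i - 1)
nu = ((6 - 1) + (17 - 1) + (3 - 1) + (17 - 1) + (13 - 1))
nu = 5 + 16 + 2 + 16 + 12
nu = 51

51


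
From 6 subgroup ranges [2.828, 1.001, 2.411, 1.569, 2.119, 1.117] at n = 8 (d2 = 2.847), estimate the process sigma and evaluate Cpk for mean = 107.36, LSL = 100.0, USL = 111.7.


R_bar = (2.828 + 1.001 + 2.411 + 1.569 + 2.119 + 1.117) / 6 = 1.8408333
sigma = R_bar / d2 = 1.8408333 / 2.847 = 0.64658704
Cp = (USL - LSL)/(6*sigma) = (111.7 - 100.0)/(6*0.64658704) = 3.0158
Cpu = (111.7 - 107.36)/(3*0.64658704) = 2.2374
Cpl = (107.36 - 100.0)/(3*0.64658704) = 3.7943
Cpk = min(Cpu, Cpl) = 2.2374

2.2374


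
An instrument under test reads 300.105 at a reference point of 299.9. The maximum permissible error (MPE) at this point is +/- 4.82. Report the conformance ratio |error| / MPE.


e = indication - reference = 300.105 - 299.9 = 0.2050
|e| = 0.2050
ratio = |e| / MPE = 0.2050 / 4.82
ratio = 0.0425

0.0425


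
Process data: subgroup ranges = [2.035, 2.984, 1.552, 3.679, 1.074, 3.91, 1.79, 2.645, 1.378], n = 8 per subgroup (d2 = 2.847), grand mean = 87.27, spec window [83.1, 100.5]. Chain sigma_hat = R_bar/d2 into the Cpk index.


R_bar = (2.035 + 2.984 + 1.552 + 3.679 + 1.074 + 3.91 + 1.79 + 2.645 + 1.378) / 9 = 2.3385556
sigma = R_bar / d2 = 2.3385556 / 2.847 = 0.82141047
Cp = (USL - LSL)/(6*sigma) = (100.5 - 83.1)/(6*0.82141047) = 3.5305
Cpu = (100.5 - 87.27)/(3*0.82141047) = 5.3688
Cpl = (87.27 - 83.1)/(3*0.82141047) = 1.6922
Cpk = min(Cpu, Cpl) = 1.6922

1.6922


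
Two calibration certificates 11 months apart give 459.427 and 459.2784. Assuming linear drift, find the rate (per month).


rate = (v2 - v1) / months
= (459.2784 - 459.427) / 11
= -0.1486 / 11
= -0.0135

-0.0135


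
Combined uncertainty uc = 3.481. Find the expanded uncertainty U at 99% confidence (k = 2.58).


U = k * uc
U = 2.58 * 3.481
U = 8.9810

8.9810


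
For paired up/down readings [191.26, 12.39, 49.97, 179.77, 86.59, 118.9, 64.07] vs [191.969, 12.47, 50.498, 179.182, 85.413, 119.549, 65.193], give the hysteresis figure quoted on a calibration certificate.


|191.26 - 191.969| = 0.7090
|12.39 - 12.47| = 0.0800
|49.97 - 50.498| = 0.5280
|179.77 - 179.182| = 0.5880
|86.59 - 85.413| = 1.1770
|118.9 - 119.549| = 0.6490
|64.07 - 65.193| = 1.1230
hysteresis = max(diffs) = 1.1770

1.1770


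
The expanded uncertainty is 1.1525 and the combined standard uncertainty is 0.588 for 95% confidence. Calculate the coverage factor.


k = U / uc
k = 1.1525 / 0.588
k = 1.96

1.96


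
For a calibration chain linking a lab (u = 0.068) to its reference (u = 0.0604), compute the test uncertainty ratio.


TUR = u_lab / u_ref
= 0.068 / 0.0604
= 1.1258

1.1258


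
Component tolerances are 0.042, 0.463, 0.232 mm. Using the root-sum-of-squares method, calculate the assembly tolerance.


RSS = sqrt(0.042^2 + 0.463^2 + 0.232^2)
= sqrt(0.269957)
= 0.5196

0.5196


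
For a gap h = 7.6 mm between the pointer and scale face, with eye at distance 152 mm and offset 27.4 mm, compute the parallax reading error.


error = h * offset / d
= 7.6 * 27.4 / 152
= 1.3700

1.3700


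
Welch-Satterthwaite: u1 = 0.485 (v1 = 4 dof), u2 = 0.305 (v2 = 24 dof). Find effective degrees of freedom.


uc = sqrt(u1^2 + u2^2) = sqrt(0.485^2 + 0.305^2) = 0.57293106
v_eff = uc^4 / (u1^4/v1 + u2^4/v2)
= 0.57293106^4 / (0.485^4/4 + 0.305^4/24)
= 0.10774806 / 0.014193269
v_eff = 7.5915

7.5915


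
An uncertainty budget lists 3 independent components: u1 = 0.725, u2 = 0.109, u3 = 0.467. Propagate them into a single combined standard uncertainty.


uc = sqrt(0.725^2 + 0.109^2 + 0.467^2)
uc = sqrt(0.755595)
uc = 0.8692

0.8692


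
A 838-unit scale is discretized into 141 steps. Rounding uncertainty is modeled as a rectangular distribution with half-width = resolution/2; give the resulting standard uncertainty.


resolution = range / divisions
resolution = 838 / 141 = 5.9432624
u_res = resolution / (2*sqrt(3))
u_res = 5.9432624 / 3.4641016
u_res = 1.7157

1.7157


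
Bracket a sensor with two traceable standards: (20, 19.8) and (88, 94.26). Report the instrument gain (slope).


slope = (y2 - y1) / (x2 - x1)
= (94.26 - 19.8) / (88 - 20)
= 74.4600 / 68
= 1.0950

1.0950


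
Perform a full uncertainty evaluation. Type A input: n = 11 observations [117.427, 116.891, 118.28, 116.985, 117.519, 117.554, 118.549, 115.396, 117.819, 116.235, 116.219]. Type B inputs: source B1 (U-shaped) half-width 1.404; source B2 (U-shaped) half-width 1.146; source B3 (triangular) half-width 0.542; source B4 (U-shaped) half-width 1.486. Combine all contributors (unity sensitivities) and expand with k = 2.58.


mean = (117.427 + 116.891 + 118.28 + 116.985 + 117.519 + 117.554 + 118.549 + 115.396 + 117.819 + 116.235 + 116.219) / 11 = 117.1703636
s = sqrt(sum((x - mean)^2)/(n-1)) = 0.94488171
u_A = s / sqrt(n) = 0.94488171 / sqrt(11) = 0.28489255
u_B1 = 1.404 / sqrt(2) = 0.99277792
u_B2 = 1.146 / sqrt(2) = 0.81034437
u_B3 = 0.542 / sqrt(6) = 0.22127057
u_B4 = 1.486 / sqrt(2) = 1.0507607
uc = sqrt(0.28489255^2 + 0.99277792^2 + 0.81034437^2 + 0.22127057^2 + 1.0507607^2) = 1.6960214
U = k * uc = 2.58 * 1.6960214
U = 4.3757

4.3757


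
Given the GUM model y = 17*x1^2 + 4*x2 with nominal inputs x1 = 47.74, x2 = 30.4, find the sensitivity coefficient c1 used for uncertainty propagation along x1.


y = 17*x1^2 + 4*x2
dy/dx1 = 2*17*x1
Evaluate at x1 = 47.74: c1 = 34 * 47.74
c1 = 1623.1600

1623.1600


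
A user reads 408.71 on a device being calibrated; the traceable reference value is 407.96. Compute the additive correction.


Correction = standard - reading
= 407.96 - 408.71
= -0.7500

-0.7500


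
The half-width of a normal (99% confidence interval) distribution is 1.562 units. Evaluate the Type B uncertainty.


u_B = half_width / 2.576
u_B = 1.562 / 2.576
u_B = 0.6064

0.6064


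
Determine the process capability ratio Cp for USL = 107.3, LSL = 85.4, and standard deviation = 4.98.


Cp = (USL - LSL) / (6 * sigma)
= (107.3 - 85.4) / (6 * 4.98)
= 21.9000 / 29.8800
= 0.7329

0.7329


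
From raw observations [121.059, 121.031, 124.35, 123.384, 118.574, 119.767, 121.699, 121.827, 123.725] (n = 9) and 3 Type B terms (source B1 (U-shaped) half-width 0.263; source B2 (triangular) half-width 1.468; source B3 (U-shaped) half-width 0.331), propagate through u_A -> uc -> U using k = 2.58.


mean = (121.059 + 121.031 + 124.35 + 123.384 + 118.574 + 119.767 + 121.699 + 121.827 + 123.725) / 9 = 121.7128889
s = sqrt(sum((x - mean)^2)/(n-1)) = 1.8821671
u_A = s / sqrt(n) = 1.8821671 / sqrt(9) = 0.62738903
u_B1 = 0.263 / sqrt(2) = 0.18596908
u_B2 = 1.468 / sqrt(6) = 0.59930849
u_B3 = 0.331 / sqrt(2) = 0.23405234
uc = sqrt(0.62738903^2 + 0.18596908^2 + 0.59930849^2 + 0.23405234^2) = 0.91768876
U = k * uc = 2.58 * 0.91768876
U = 2.3676

2.3676


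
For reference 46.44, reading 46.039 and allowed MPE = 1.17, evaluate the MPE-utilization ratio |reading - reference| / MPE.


e = indication - reference = 46.039 - 46.44 = -0.4010
|e| = 0.4010
ratio = |e| / MPE = 0.4010 / 1.17
ratio = 0.3427

0.3427


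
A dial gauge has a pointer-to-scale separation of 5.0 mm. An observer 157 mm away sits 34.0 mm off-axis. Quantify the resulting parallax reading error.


error = h * offset / d
= 5.0 * 34.0 / 157
= 1.0828

1.0828


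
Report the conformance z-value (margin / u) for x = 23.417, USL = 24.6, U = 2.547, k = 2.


u = U / k = 2.547 / 2 = 1.2735
margin = |USL - x| = |24.6 - 23.417| = 1.183
z = margin / u = 1.183 / 1.2735
z = 0.9289

0.9289


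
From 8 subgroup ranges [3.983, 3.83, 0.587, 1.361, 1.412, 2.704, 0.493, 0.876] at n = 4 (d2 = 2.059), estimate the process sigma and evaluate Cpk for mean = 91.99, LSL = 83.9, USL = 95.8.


R_bar = (3.983 + 3.83 + 0.587 + 1.361 + 1.412 + 2.704 + 0.493 + 0.876) / 8 = 1.90575
sigma = R_bar / d2 = 1.90575 / 2.059 = 0.92557067
Cp = (USL - LSL)/(6*sigma) = (95.8 - 83.9)/(6*0.92557067) = 2.1428
Cpu = (95.8 - 91.99)/(3*0.92557067) = 1.3721
Cpl = (91.99 - 83.9)/(3*0.92557067) = 2.9135
Cpk = min(Cpu, Cpl) = 1.3721

1.3721


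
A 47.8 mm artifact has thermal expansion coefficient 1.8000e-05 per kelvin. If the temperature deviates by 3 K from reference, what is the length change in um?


dL = L * alpha * dT
= 47.8 * 1.8000e-05 * 3
= 0.0025812 mm
dL_um = 0.0025812 * 1000 = 2.5812 um

2.5812


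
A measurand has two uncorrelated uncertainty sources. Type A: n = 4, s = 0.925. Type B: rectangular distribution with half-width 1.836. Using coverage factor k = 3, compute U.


u_A = s / sqrt(n) = 0.925 / sqrt(4) = 0.4625
u_B = half_width / sqrt(3) = 1.836 / sqrt(3) = 1.0600151
uc = sqrt(u_A^2 + u_B^2) = sqrt(0.4625^2 + 1.0600151^2) = 1.1565199
U = k * uc = 3 * 1.1565199
U = 3.4696

3.4696


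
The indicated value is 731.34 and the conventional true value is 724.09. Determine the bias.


Systematic error = measured - true
= 731.34 - 724.09
= 7.2500

7.2500


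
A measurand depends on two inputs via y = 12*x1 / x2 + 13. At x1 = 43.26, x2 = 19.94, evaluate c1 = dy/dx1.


y = 12*x1 / x2 + 13
dy/dx1 = 12/x2
Evaluate at x2 = 19.94: c1 = 12 / 19.94
c1 = 0.6018

0.6018


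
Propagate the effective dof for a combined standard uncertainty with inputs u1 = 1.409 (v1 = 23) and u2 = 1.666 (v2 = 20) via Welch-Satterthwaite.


uc = sqrt(u1^2 + u2^2) = sqrt(1.409^2 + 1.666^2) = 2.1819342
v_eff = uc^4 / (u1^4/v1 + u2^4/v2)
= 2.1819342^4 / (1.409^4/23 + 1.666^4/20)
= 22.665568 / 0.55654819
v_eff = 40.7253

40.7253


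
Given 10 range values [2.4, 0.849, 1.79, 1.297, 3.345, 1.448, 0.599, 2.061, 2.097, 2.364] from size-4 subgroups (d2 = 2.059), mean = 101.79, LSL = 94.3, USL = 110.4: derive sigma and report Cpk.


R_bar = (2.4 + 0.849 + 1.79 + 1.297 + 3.345 + 1.448 + 0.599 + 2.061 + 2.097 + 2.364) / 10 = 1.825
sigma = R_bar / d2 = 1.825 / 2.059 = 0.8863526
Cp = (USL - LSL)/(6*sigma) = (110.4 - 94.3)/(6*0.8863526) = 3.0274
Cpu = (110.4 - 101.79)/(3*0.8863526) = 3.2380
Cpl = (101.79 - 94.3)/(3*0.8863526) = 2.8168
Cpk = min(Cpu, Cpl) = 2.8168

2.8168


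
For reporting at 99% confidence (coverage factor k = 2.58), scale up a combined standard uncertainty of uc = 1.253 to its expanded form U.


U = k * uc
U = 2.58 * 1.253
U = 3.2327

3.2327


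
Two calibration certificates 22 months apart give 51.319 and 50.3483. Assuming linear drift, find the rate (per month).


rate = (v2 - v1) / months
= (50.3483 - 51.319) / 22
= -0.9707 / 22
= -0.0441

-0.0441


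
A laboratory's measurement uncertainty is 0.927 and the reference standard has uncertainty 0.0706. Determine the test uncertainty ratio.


TUR = u_lab / u_ref
= 0.927 / 0.0706
= 13.1303

13.1303


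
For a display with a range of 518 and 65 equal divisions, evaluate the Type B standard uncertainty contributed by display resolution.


resolution = range / divisions
resolution = 518 / 65 = 7.9692308
u_res = resolution / (2*sqrt(3))
u_res = 7.9692308 / 3.4641016
u_res = 2.3005

2.3005


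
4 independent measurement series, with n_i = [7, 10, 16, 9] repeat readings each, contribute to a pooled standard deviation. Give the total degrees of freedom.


nu = sum_i (n_i - 1)
nu = ((7 - 1) + (10 - 1) + (16 - 1) + (9 - 1))
nu = 6 + 9 + 15 + 8
nu = 38

38


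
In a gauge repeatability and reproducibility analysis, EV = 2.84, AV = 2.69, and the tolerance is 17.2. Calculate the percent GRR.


GRR = sqrt(EV^2 + AV^2) = sqrt(2.84^2 + 2.69^2) = 3.9117387
%GRR = GRR / tol * 100 = 3.9117387 / 17.2 * 100
%GRR = 22.7427

22.7427


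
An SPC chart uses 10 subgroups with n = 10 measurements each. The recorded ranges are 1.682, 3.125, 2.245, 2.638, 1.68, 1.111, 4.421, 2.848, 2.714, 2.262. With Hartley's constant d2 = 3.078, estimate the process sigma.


R_bar = (1.682 + 3.125 + 2.245 + 2.638 + 1.68 + 1.111 + 4.421 + 2.848 + 2.714 + 2.262) / 10
R_bar = 24.726 / 10 = 2.4726
sigma_hat = R_bar / d2 = 2.4726 / 3.078 = 0.8033

0.8033


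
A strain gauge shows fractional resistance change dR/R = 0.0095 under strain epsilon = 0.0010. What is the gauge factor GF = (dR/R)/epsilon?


GF = (dR/R) / epsilon
= 0.0095 / 0.0010
= 9.5000

9.5000


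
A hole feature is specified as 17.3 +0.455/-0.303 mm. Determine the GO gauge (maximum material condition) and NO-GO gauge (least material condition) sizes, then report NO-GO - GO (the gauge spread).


GO = nominal - lower_tol (smallest hole = maximum material condition)
GO = 17.3 - 0.303 = 16.997
NO-GO = nominal + upper_tol (largest hole = least material condition)
NO-GO = 17.3 + 0.455 = 17.755
spread = NO-GO - GO = 17.755 - 16.997 = 0.7580

0.7580


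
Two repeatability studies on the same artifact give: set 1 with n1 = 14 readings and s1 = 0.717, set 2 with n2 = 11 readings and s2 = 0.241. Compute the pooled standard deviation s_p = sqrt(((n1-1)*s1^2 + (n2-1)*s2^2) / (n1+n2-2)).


s_p = sqrt(((n1-1)*s1^2 + (n2-1)*s2^2) / (n1+n2-2))
numerator = (14-1)*0.717^2 + (11-1)*0.241^2 = 6.683157 + 0.58081 = 7.263967
denominator = 14 + 11 - 2 = 23
s_p^2 = 7.263967 / 23 = 0.31582465
s_p = sqrt(0.31582465) = 0.5620

0.5620


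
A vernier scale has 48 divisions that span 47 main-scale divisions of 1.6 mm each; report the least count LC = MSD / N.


LC = MSD / n_div
= 1.6 / 48
= 0.0333

0.0333


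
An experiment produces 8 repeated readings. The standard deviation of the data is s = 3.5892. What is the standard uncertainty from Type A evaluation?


u_A = s / sqrt(n)
u_A = 3.5892 / sqrt(8)
u_A = 3.5892 / 2.8284271
u_A = 1.2690

1.2690


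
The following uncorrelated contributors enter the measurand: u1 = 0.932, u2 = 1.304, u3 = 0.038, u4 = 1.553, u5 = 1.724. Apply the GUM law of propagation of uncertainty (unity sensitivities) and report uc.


uc = sqrt(0.932^2 + 1.304^2 + 0.038^2 + 1.553^2 + 1.724^2)
uc = sqrt(7.954469)
uc = 2.8204

2.8204


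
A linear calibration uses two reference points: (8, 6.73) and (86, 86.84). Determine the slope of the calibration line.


slope = (y2 - y1) / (x2 - x1)
= (86.84 - 6.73) / (86 - 8)
= 80.1100 / 78
= 1.0271

1.0271


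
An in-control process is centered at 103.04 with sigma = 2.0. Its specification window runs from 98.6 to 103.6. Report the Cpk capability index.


Cpu = (USL - mean) / (3*sigma) = (103.6 - 103.04) / (3*2.0) = 0.0933
Cpl = (mean - LSL) / (3*sigma) = (103.04 - 98.6) / (3*2.0) = 0.7400
Cpk = min(Cpu, Cpl) = 0.0933

0.0933


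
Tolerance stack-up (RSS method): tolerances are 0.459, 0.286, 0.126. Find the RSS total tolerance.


RSS = sqrt(0.459^2 + 0.286^2 + 0.126^2)
= sqrt(0.308353)
= 0.5553

0.5553


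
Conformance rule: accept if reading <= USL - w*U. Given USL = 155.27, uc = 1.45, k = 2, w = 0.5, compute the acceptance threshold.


U = k * uc = 2 * 1.45 = 2.9
guard band g = w * U = 0.5 * 2.9 = 1.45
AL = USL - g = 155.27 - 1.45
AL = 153.8200

153.8200


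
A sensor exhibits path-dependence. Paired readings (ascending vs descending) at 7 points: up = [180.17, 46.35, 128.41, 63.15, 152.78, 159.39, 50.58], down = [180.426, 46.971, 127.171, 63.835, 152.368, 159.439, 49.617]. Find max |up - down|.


|180.17 - 180.426| = 0.2560
|46.35 - 46.971| = 0.6210
|128.41 - 127.171| = 1.2390
|63.15 - 63.835| = 0.6850
|152.78 - 152.368| = 0.4120
|159.39 - 159.439| = 0.0490
|50.58 - 49.617| = 0.9630
hysteresis = max(diffs) = 1.2390

1.2390


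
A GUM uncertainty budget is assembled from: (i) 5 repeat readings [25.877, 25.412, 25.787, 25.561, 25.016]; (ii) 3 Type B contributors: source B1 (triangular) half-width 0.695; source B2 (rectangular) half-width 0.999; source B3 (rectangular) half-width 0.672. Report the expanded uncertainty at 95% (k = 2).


mean = (25.877 + 25.412 + 25.787 + 25.561 + 25.016) / 5 = 25.5306
s = sqrt(sum((x - mean)^2)/(n-1)) = 0.34115143
u_A = s / sqrt(n) = 0.34115143 / sqrt(5) = 0.15256756
u_B1 = 0.695 / sqrt(6) = 0.28373256
u_B2 = 0.999 / sqrt(3) = 0.57677292
u_B3 = 0.672 / sqrt(3) = 0.38797938
uc = sqrt(0.15256756^2 + 0.28373256^2 + 0.57677292^2 + 0.38797938^2) = 0.76614361
U = k * uc = 2 * 0.76614361
U = 1.5323

1.5323


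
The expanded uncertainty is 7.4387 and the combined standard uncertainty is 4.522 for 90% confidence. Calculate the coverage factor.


k = U / uc
k = 7.4387 / 4.522
k = 1.645

1.645


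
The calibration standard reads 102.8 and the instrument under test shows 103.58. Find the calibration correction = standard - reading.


Correction = standard - reading
= 102.8 - 103.58
= -0.7800

-0.7800


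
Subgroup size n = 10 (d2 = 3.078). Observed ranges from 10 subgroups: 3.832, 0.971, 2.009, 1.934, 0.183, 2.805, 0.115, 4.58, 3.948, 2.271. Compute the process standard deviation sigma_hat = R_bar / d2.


R_bar = (3.832 + 0.971 + 2.009 + 1.934 + 0.183 + 2.805 + 0.115 + 4.58 + 3.948 + 2.271) / 10
R_bar = 22.648 / 10 = 2.2648
sigma_hat = R_bar / d2 = 2.2648 / 3.078 = 0.7358

0.7358


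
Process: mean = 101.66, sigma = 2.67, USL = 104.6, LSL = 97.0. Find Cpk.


Cpu = (USL - mean) / (3*sigma) = (104.6 - 101.66) / (3*2.67) = 0.3670
Cpl = (mean - LSL) / (3*sigma) = (101.66 - 97.0) / (3*2.67) = 0.5818
Cpk = min(Cpu, Cpl) = 0.3670

0.3670


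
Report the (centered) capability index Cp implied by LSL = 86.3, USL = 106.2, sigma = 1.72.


Cp = (USL - LSL) / (6 * sigma)
= (106.2 - 86.3) / (6 * 1.72)
= 19.9000 / 10.3200
= 1.9283

1.9283


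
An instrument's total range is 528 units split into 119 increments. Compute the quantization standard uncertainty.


resolution = range / divisions
resolution = 528 / 119 = 4.4369748
u_res = resolution / (2*sqrt(3))
u_res = 4.4369748 / 3.4641016
u_res = 1.2808

1.2808


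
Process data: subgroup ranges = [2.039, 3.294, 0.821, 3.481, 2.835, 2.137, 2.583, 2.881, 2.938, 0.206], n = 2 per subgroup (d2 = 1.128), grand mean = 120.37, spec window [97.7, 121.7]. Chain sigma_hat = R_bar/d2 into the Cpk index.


R_bar = (2.039 + 3.294 + 0.821 + 3.481 + 2.835 + 2.137 + 2.583 + 2.881 + 2.938 + 0.206) / 10 = 2.3215
sigma = R_bar / d2 = 2.3215 / 1.128 = 2.0580674
Cp = (USL - LSL)/(6*sigma) = (121.7 - 97.7)/(6*2.0580674) = 1.9436
Cpu = (121.7 - 120.37)/(3*2.0580674) = 0.2154
Cpl = (120.37 - 97.7)/(3*2.0580674) = 3.6717
Cpk = min(Cpu, Cpl) = 0.2154

0.2154


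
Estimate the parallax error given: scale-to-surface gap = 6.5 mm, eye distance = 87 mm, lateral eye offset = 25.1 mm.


error = h * offset / d
= 6.5 * 25.1 / 87
= 1.8753

1.8753


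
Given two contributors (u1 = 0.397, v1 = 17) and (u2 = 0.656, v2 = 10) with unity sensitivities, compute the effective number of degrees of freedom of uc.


uc = sqrt(u1^2 + u2^2) = sqrt(0.397^2 + 0.656^2) = 0.76677572
v_eff = uc^4 / (u1^4/v1 + u2^4/v2)
= 0.76677572^4 / (0.397^4/17 + 0.656^4/10)
= 0.34567933 / 0.019980119
v_eff = 17.3012

17.3012


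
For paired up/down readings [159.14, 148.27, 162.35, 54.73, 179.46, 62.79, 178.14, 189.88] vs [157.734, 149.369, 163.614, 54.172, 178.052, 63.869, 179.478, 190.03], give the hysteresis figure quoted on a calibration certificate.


|159.14 - 157.734| = 1.4060
|148.27 - 149.369| = 1.0990
|162.35 - 163.614| = 1.2640
|54.73 - 54.172| = 0.5580
|179.46 - 178.052| = 1.4080
|62.79 - 63.869| = 1.0790
|178.14 - 179.478| = 1.3380
|189.88 - 190.03| = 0.1500
hysteresis = max(diffs) = 1.4080

1.4080


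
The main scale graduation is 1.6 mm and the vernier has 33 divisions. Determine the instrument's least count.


LC = MSD / n_div
= 1.6 / 33
= 0.0485

0.0485


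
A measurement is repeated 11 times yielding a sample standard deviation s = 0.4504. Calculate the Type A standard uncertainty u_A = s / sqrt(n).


u_A = s / sqrt(n)
u_A = 0.4504 / sqrt(11)
u_A = 0.4504 / 3.3166248
u_A = 0.1358

0.1358


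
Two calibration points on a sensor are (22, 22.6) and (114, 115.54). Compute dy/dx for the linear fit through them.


slope = (y2 - y1) / (x2 - x1)
= (115.54 - 22.6) / (114 - 22)
= 92.9400 / 92
= 1.0102

1.0102


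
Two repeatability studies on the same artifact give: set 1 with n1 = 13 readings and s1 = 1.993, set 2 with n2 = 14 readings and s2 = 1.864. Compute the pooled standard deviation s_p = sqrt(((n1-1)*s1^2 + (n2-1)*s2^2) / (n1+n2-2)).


s_p = sqrt(((n1-1)*s1^2 + (n2-1)*s2^2) / (n1+n2-2))
numerator = (13-1)*1.993^2 + (14-1)*1.864^2 = 47.664588 + 45.168448 = 92.833036
denominator = 13 + 14 - 2 = 25
s_p^2 = 92.833036 / 25 = 3.7133214
s_p = sqrt(3.7133214) = 1.9270

1.9270


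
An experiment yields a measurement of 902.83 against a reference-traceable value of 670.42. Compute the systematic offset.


Systematic error = measured - true
= 902.83 - 670.42
= 232.4100

232.4100


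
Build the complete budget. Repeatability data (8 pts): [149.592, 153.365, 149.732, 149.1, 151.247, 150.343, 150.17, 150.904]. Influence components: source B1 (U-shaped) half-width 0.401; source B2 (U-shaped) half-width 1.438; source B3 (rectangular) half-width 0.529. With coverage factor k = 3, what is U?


mean = (149.592 + 153.365 + 149.732 + 149.1 + 151.247 + 150.343 + 150.17 + 150.904) / 8 = 150.556625
s = sqrt(sum((x - mean)^2)/(n-1)) = 1.3315746
u_A = s / sqrt(n) = 1.3315746 / sqrt(8) = 0.47078271
u_B1 = 0.401 / sqrt(2) = 0.28354982
u_B2 = 1.438 / sqrt(2) = 1.0168196
u_B3 = 0.529 / sqrt(3) = 0.30541829
uc = sqrt(0.47078271^2 + 0.28354982^2 + 1.0168196^2 + 0.30541829^2) = 1.195508
U = k * uc = 3 * 1.195508
U = 3.5865

3.5865


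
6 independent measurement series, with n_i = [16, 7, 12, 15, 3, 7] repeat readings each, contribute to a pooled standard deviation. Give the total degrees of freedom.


nu = sum_i (n_i - 1)
nu = ((16 - 1) + (7 - 1) + (12 - 1) + (15 - 1) + (3 - 1) + (7 - 1))
nu = 15 + 6 + 11 + 14 + 2 + 6
nu = 54

54


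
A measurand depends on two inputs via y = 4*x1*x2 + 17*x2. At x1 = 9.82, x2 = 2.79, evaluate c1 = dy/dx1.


y = 4*x1*x2 + 17*x2
dy/dx1 = 4*x2
Evaluate at x2 = 2.79: c1 = 4 * 2.79
c1 = 11.1600

11.1600


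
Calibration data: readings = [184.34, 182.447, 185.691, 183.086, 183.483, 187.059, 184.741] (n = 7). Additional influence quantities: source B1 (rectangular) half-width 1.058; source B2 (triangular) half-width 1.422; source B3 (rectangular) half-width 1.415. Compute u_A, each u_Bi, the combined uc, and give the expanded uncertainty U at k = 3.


mean = (184.34 + 182.447 + 185.691 + 183.086 + 183.483 + 187.059 + 184.741) / 7 = 184.4067143
s = sqrt(sum((x - mean)^2)/(n-1)) = 1.5936447
u_A = s / sqrt(n) = 1.5936447 / sqrt(7) = 0.60234108
u_B1 = 1.058 / sqrt(3) = 0.61083658
u_B2 = 1.422 / sqrt(6) = 0.58052907
u_B3 = 1.415 / sqrt(3) = 0.81695063
uc = sqrt(0.60234108^2 + 0.61083658^2 + 0.58052907^2 + 0.81695063^2) = 1.3192265
U = k * uc = 3 * 1.3192265
U = 3.9577

3.9577


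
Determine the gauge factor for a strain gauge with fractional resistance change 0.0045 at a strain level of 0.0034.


GF = (dR/R) / epsilon
= 0.0045 / 0.0034
= 1.3235

1.3235


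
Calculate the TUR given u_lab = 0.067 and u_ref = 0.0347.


TUR = u_lab / u_ref
= 0.067 / 0.0347
= 1.9308

1.9308


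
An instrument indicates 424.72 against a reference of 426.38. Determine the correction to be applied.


Correction = standard - reading
= 426.38 - 424.72
= 1.6600

1.6600


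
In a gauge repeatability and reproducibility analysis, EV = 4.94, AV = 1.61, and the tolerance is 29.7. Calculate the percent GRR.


GRR = sqrt(EV^2 + AV^2) = sqrt(4.94^2 + 1.61^2) = 5.1957386
%GRR = GRR / tol * 100 = 5.1957386 / 29.7 * 100
%GRR = 17.4941

17.4941


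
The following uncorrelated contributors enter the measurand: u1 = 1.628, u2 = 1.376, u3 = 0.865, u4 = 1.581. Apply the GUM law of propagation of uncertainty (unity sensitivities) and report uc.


uc = sqrt(1.628^2 + 1.376^2 + 0.865^2 + 1.581^2)
uc = sqrt(7.791546)
uc = 2.7913

2.7913


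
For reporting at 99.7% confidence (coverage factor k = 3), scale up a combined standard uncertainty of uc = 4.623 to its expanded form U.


U = k * uc
U = 3 * 4.623
U = 13.8690

13.8690


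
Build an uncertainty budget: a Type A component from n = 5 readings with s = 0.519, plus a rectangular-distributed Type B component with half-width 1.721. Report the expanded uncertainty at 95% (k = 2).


u_A = s / sqrt(n) = 0.519 / sqrt(5) = 0.23210386
u_B = half_width / sqrt(3) = 1.721 / sqrt(3) = 0.99361981
uc = sqrt(u_A^2 + u_B^2) = sqrt(0.23210386^2 + 0.99361981^2) = 1.0203688
U = k * uc = 2 * 1.0203688
U = 2.0407

2.0407


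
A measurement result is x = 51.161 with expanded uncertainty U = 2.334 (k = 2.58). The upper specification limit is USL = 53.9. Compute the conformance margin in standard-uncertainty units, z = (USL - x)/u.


u = U / k = 2.334 / 2.58 = 0.90465116
margin = |USL - x| = |53.9 - 51.161| = 2.739
z = margin / u = 2.739 / 0.90465116
z = 3.0277

3.0277


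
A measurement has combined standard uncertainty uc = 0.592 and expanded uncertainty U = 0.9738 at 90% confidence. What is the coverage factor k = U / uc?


k = U / uc
k = 0.9738 / 0.592
k = 1.645

1.645


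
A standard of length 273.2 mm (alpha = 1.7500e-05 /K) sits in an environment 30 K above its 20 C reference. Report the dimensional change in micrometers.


dL = L * alpha * dT
= 273.2 * 1.7500e-05 * 30
= 0.1434300 mm
dL_um = 0.1434300 * 1000 = 143.4300 um

143.4300


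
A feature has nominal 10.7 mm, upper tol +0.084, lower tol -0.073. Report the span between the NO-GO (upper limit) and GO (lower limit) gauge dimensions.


GO = nominal - lower_tol (smallest hole = maximum material condition)
GO = 10.7 - 0.073 = 10.627
NO-GO = nominal + upper_tol (largest hole = least material condition)
NO-GO = 10.7 + 0.084 = 10.784
spread = NO-GO - GO = 10.784 - 10.627 = 0.1570

0.1570


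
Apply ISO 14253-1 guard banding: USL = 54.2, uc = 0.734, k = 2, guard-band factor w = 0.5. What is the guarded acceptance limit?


U = k * uc = 2 * 0.734 = 1.468
guard band g = w * U = 0.5 * 1.468 = 0.734
AL = USL - g = 54.2 - 0.734
AL = 53.4660

53.4660


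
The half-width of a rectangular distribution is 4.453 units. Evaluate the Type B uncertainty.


u_B = half_width / sqrt(3)
u_B = 4.453 / 1.7320508
u_B = 2.5709

2.5709


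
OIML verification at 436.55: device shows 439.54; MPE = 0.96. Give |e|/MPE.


e = indication - reference = 439.54 - 436.55 = 2.9900
|e| = 2.9900
ratio = |e| / MPE = 2.9900 / 0.96
ratio = 3.1146

3.1146


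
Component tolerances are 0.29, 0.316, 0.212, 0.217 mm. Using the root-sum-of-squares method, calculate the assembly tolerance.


RSS = sqrt(0.29^2 + 0.316^2 + 0.212^2 + 0.217^2)
= sqrt(0.275989)
= 0.5253

0.5253


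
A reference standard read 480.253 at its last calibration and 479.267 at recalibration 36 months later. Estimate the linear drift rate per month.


rate = (v2 - v1) / months
= (479.267 - 480.253) / 36
= -0.9860 / 36
= -0.0274

-0.0274


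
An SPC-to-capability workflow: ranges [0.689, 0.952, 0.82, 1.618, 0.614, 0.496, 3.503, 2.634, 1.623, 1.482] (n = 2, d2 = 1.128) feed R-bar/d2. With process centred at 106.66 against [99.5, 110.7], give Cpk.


R_bar = (0.689 + 0.952 + 0.82 + 1.618 + 0.614 + 0.496 + 3.503 + 2.634 + 1.623 + 1.482) / 10 = 1.4431
sigma = R_bar / d2 = 1.4431 / 1.128 = 1.279344
Cp = (USL - LSL)/(6*sigma) = (110.7 - 99.5)/(6*1.279344) = 1.4591
Cpu = (110.7 - 106.66)/(3*1.279344) = 1.0526
Cpl = (106.66 - 99.5)/(3*1.279344) = 1.8655
Cpk = min(Cpu, Cpl) = 1.0526

1.0526


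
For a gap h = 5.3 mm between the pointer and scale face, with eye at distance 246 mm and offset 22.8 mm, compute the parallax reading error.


error = h * offset / d
= 5.3 * 22.8 / 246
= 0.4912

0.4912


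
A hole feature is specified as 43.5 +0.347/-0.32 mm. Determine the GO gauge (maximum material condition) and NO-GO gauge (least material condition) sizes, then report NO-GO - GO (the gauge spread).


GO = nominal - lower_tol (smallest hole = maximum material condition)
GO = 43.5 - 0.32 = 43.18
NO-GO = nominal + upper_tol (largest hole = least material condition)
NO-GO = 43.5 + 0.347 = 43.847
spread = NO-GO - GO = 43.847 - 43.18 = 0.6670

0.6670


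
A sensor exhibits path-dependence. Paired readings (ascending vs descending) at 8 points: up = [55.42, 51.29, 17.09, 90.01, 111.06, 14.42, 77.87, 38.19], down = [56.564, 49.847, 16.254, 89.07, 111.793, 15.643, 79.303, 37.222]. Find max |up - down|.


|55.42 - 56.564| = 1.1440
|51.29 - 49.847| = 1.4430
|17.09 - 16.254| = 0.8360
|90.01 - 89.07| = 0.9400
|111.06 - 111.793| = 0.7330
|14.42 - 15.643| = 1.2230
|77.87 - 79.303| = 1.4330
|38.19 - 37.222| = 0.9680
hysteresis = max(diffs) = 1.4430

1.4430


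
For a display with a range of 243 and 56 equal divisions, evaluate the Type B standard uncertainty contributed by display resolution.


resolution = range / divisions
resolution = 243 / 56 = 4.3392857
u_res = resolution / (2*sqrt(3))
u_res = 4.3392857 / 3.4641016
u_res = 1.2526

1.2526


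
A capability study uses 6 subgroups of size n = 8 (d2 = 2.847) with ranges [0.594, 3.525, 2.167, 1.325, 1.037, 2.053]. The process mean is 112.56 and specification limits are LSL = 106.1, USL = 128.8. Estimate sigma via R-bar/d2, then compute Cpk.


R_bar = (0.594 + 3.525 + 2.167 + 1.325 + 1.037 + 2.053) / 6 = 1.7835
sigma = R_bar / d2 = 1.7835 / 2.847 = 0.62644889
Cp = (USL - LSL)/(6*sigma) = (128.8 - 106.1)/(6*0.62644889) = 6.0393
Cpu = (128.8 - 112.56)/(3*0.62644889) = 8.6413
Cpl = (112.56 - 106.1)/(3*0.62644889) = 3.4374
Cpk = min(Cpu, Cpl) = 3.4374

3.4374


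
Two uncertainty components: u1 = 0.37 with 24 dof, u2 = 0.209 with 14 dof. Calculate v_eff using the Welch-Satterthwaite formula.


uc = sqrt(u1^2 + u2^2) = sqrt(0.37^2 + 0.209^2) = 0.42494823
v_eff = uc^4 / (u1^4/v1 + u2^4/v2)
= 0.42494823^4 / (0.37^4/24 + 0.209^4/14)
= 0.032609497 / 0.00091718826
v_eff = 35.5538

35.5538


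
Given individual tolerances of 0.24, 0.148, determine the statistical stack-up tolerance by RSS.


RSS = sqrt(0.24^2 + 0.148^2)
= sqrt(0.079504)
= 0.2820

0.2820


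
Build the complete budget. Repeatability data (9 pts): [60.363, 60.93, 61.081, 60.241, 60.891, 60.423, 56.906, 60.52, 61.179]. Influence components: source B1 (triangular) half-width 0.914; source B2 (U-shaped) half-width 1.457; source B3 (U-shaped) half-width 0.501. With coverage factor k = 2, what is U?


mean = (60.363 + 60.93 + 61.081 + 60.241 + 60.891 + 60.423 + 56.906 + 60.52 + 61.179) / 9 = 60.28155556
s = sqrt(sum((x - mean)^2)/(n-1)) = 1.3093861
u_A = s / sqrt(n) = 1.3093861 / sqrt(9) = 0.43646203
u_B1 = 0.914 / sqrt(6) = 0.37313894
u_B2 = 1.457 / sqrt(2) = 1.0302546
u_B3 = 0.501 / sqrt(2) = 0.3542605
uc = sqrt(0.43646203^2 + 0.37313894^2 + 1.0302546^2 + 0.3542605^2) = 1.2315262
U = k * uc = 2 * 1.2315262
U = 2.4631

2.4631


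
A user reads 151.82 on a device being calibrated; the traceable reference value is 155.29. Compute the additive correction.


Correction = standard - reading
= 155.29 - 151.82
= 3.4700

3.4700


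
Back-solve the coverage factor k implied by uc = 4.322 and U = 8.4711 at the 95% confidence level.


k = U / uc
k = 8.4711 / 4.322
k = 1.96

1.96


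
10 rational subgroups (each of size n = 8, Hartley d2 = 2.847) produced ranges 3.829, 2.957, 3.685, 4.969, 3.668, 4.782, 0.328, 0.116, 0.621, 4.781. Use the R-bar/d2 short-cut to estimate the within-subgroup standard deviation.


R_bar = (3.829 + 2.957 + 3.685 + 4.969 + 3.668 + 4.782 + 0.328 + 0.116 + 0.621 + 4.781) / 10
R_bar = 29.736 / 10 = 2.9736
sigma_hat = R_bar / d2 = 2.9736 / 2.847 = 1.0445

1.0445


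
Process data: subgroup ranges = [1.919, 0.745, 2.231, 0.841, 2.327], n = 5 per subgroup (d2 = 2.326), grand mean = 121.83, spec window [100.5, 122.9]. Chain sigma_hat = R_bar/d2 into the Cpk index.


R_bar = (1.919 + 0.745 + 2.231 + 0.841 + 2.327) / 5 = 1.6126
sigma = R_bar / d2 = 1.6126 / 2.326 = 0.69329321
Cp = (USL - LSL)/(6*sigma) = (122.9 - 100.5)/(6*0.69329321) = 5.3849
Cpu = (122.9 - 121.83)/(3*0.69329321) = 0.5145
Cpl = (121.83 - 100.5)/(3*0.69329321) = 10.2554
Cpk = min(Cpu, Cpl) = 0.5145

0.5145


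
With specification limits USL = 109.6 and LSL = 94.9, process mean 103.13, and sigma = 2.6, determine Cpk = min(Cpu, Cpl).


Cpu = (USL - mean) / (3*sigma) = (109.6 - 103.13) / (3*2.6) = 0.8295
Cpl = (mean - LSL) / (3*sigma) = (103.13 - 94.9) / (3*2.6) = 1.0551
Cpk = min(Cpu, Cpl) = 0.8295

0.8295


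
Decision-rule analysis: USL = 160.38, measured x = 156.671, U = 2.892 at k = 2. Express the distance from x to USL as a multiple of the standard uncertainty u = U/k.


u = U / k = 2.892 / 2 = 1.446
margin = |USL - x| = |160.38 - 156.671| = 3.709
z = margin / u = 3.709 / 1.446
z = 2.5650

2.5650


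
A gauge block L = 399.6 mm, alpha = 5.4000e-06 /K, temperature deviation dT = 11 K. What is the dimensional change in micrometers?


dL = L * alpha * dT
= 399.6 * 5.4000e-06 * 11
= 0.0237362 mm
dL_um = 0.0237362 * 1000 = 23.7362 um

23.7362


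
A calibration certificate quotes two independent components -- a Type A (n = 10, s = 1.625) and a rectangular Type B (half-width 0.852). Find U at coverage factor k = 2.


u_A = s / sqrt(n) = 1.625 / sqrt(10) = 0.51387012
u_B = half_width / sqrt(3) = 0.852 / sqrt(3) = 0.49190243
uc = sqrt(u_A^2 + u_B^2) = sqrt(0.51387012^2 + 0.49190243^2) = 0.71135821
U = k * uc = 2 * 0.71135821
U = 1.4227

1.4227


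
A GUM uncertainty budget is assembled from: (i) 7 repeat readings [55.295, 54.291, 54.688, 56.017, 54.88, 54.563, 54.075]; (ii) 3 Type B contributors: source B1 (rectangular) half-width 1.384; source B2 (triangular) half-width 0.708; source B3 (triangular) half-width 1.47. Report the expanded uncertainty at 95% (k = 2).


mean = (55.295 + 54.291 + 54.688 + 56.017 + 54.88 + 54.563 + 54.075) / 7 = 54.82985714
s = sqrt(sum((x - mean)^2)/(n-1)) = 0.65570482
u_A = s / sqrt(n) = 0.65570482 / sqrt(7) = 0.24783313
u_B1 = 1.384 / sqrt(3) = 0.79905277
u_B2 = 0.708 / sqrt(6) = 0.28903979
u_B3 = 1.47 / sqrt(6) = 0.60012499
uc = sqrt(0.24783313^2 + 0.79905277^2 + 0.28903979^2 + 0.60012499^2) = 1.0693926
U = k * uc = 2 * 1.0693926
U = 2.1388

2.1388
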